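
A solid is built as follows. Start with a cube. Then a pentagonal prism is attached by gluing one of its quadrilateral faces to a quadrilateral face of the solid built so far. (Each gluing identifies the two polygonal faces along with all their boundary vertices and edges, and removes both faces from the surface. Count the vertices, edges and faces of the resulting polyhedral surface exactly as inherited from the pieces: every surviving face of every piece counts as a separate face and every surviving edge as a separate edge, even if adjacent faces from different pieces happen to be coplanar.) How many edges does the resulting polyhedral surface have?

23

A cube: V=8, E=12, F=6.
Attach a pentagonal prism (V=10, E=15, F=7) along a 4-gon: merge 4 vertices and 4 edges, delete both glued faces → V=14, E=23, F=11.
Check: V − E + F = 14 − 23 + 11 = 2.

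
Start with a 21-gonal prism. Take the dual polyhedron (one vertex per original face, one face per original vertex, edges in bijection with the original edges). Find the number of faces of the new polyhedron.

The base solid has V = 42, E = 63, F = 23.
The dual swaps V and F and preserves E: V′ = F = 23, E′ = E = 63, F′ = V = 42.

42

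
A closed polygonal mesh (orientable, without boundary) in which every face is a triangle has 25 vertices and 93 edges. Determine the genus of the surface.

4

Every face is a triangle and each edge borders two faces, so 3F = 2·93, giving F = 62.
χ = V − E + F = 25 − 93 + 62 = -6.
For a closed orientable surface χ = 2 − 2g, so g = (2 − (-6))/2 = 4.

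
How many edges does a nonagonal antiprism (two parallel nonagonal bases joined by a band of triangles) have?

An antiprism on an n-gon has two n-gon caps and 2n triangles: V = 2·9 = 18, E = 4·9 = 36, F = 2·9 + 2 = 20.

36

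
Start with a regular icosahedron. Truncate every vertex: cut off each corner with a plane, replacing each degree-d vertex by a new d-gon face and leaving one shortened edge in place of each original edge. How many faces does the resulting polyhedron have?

32

The base solid has V = 12, E = 30, F = 20.
Truncation replaces each original edge-end by a new vertex, so V′ = 2E = 60.
Each original edge survives, and each old vertex of degree d contributes d new edges; summing degrees gives Σd = 2E, so E′ = E + 2E = 3E = 90.
Each original face survives and each original vertex becomes one new face: F′ = F + V = 32.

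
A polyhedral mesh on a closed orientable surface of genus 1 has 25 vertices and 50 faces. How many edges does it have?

75

For a closed orientable surface of genus 1, χ = 2 − 2·1 = 0.
E = V + F − (0) = 25 + 50 − (0) = 75.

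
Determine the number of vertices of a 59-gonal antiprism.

An antiprism on an n-gon has two n-gon caps and 2n triangles: V = 2·59 = 118, E = 4·59 = 236, F = 2·59 + 2 = 120.
Check: V − E + F = 118 − 236 + 120 = 2.

118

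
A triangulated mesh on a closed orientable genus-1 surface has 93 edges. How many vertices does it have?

χ = 2 − 2·1 = 0, and every face is a triangle so 3F = 2E.
F = 2E/3 = 62. Then V = 0 + E − F = 0 + 93 − 62 = 31.

31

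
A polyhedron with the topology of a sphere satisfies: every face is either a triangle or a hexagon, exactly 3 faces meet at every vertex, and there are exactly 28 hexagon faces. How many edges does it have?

90

Let x be the number of triangles; then F = 28 + x.
Edge–face incidences: 2E = 6·28 + 3·x = 168 + 3x.
Every vertex has degree 3, so 3V = 2E.
Euler: V − E + F = 2 ⇒ (2E)/3 − E + (28 + x) = 2.
Multiply by 6: 2·(2E) − 3·(2E) + 6·(28 + x) = 12, i.e. 168 + 6x − (168 + 3x) = 12.
Collecting terms: 3x = 12, so x = 4.
Then 2E = 168 + 3·4 = 180, so E = 90, V = 2E/3 = 60, F = 28 + 4 = 32.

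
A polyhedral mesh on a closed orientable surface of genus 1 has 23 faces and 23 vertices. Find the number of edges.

For a closed orientable surface of genus 1, χ = 2 − 2·1 = 0.
E = V + F − (0) = 23 + 23 − (0) = 46.

46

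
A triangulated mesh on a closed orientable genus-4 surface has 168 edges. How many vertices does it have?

50

χ = 2 − 2·4 = -6, and every face is a triangle so 3F = 2E.
F = 2E/3 = 112. Then V = -6 + E − F = -6 + 168 − 112 = 50.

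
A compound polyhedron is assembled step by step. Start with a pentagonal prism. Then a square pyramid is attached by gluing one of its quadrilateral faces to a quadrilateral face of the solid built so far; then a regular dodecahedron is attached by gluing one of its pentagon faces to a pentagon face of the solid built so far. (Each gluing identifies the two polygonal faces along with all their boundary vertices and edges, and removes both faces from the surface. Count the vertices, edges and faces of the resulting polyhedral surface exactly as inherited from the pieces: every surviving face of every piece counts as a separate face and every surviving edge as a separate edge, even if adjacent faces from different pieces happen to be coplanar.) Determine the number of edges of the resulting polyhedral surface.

A pentagonal prism: V=10, E=15, F=7.
Attach a square pyramid (V=5, E=8, F=5) along a 4-gon: merge 4 vertices and 4 edges, delete both glued faces → V=11, E=19, F=10.
Attach a regular dodecahedron (V=20, E=30, F=12) along a 5-gon: merge 5 vertices and 5 edges, delete both glued faces → V=26, E=44, F=20.
Check: V − E + F = 26 − 44 + 20 = 2.

44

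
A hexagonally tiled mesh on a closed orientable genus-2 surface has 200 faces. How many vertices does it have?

χ = 2 − 2·2 = -2, and every face is a hexagon so 6F = 2E.
E = 6·200/2 = 600. Then V = -2 + E − F = -2 + 600 − 200 = 398.

398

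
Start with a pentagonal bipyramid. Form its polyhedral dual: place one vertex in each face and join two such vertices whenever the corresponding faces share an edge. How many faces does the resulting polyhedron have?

7

The base solid has V = 7, E = 15, F = 10.
The dual swaps V and F and preserves E: V′ = F = 10, E′ = E = 15, F′ = V = 7.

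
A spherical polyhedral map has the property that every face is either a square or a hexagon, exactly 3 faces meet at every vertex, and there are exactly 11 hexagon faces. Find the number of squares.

6

Let x be the number of squares; then F = 11 + x.
Edge–face incidences: 2E = 6·11 + 4·x = 66 + 4x.
Every vertex has degree 3, so 3V = 2E.
Euler: V − E + F = 2 ⇒ (2E)/3 − E + (11 + x) = 2.
Multiply by 6: 2·(2E) − 3·(2E) + 6·(11 + x) = 12, i.e. 66 + 6x − (66 + 4x) = 12.
Collecting terms: 2x = 12, so x = 6.
Then 2E = 66 + 4·6 = 90, so E = 45, V = 2E/3 = 30, F = 11 + 6 = 17.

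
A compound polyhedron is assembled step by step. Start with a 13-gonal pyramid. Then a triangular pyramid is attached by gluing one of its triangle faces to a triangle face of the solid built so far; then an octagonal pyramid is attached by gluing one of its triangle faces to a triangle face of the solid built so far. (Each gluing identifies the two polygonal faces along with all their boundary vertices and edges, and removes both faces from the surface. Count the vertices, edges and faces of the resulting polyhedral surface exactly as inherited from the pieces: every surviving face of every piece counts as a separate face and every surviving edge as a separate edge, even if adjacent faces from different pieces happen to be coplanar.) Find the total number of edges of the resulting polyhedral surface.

A 13-gonal pyramid: V=14, E=26, F=14.
Attach a triangular pyramid (V=4, E=6, F=4) along a 3-gon: merge 3 vertices and 3 edges, delete both glued faces → V=15, E=29, F=16.
Attach an octagonal pyramid (V=9, E=16, F=9) along a 3-gon: merge 3 vertices and 3 edges, delete both glued faces → V=21, E=42, F=23.
Check: V − E + F = 21 − 42 + 23 = 2.

42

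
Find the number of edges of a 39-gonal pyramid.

78

A pyramid on an n-gon base has one n-gon and n triangles: V = 39 + 1 = 40, E = 2·39 = 78, F = 39 + 1 = 40.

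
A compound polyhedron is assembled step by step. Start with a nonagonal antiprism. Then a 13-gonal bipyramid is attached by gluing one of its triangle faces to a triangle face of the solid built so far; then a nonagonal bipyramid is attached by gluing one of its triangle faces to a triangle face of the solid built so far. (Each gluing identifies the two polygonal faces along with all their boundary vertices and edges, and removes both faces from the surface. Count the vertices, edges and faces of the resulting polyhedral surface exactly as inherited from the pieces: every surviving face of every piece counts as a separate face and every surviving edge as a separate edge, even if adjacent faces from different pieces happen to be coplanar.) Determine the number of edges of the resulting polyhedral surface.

A nonagonal antiprism: V=18, E=36, F=20.
Attach a 13-gonal bipyramid (V=15, E=39, F=26) along a 3-gon: merge 3 vertices and 3 edges, delete both glued faces → V=30, E=72, F=44.
Attach a nonagonal bipyramid (V=11, E=27, F=18) along a 3-gon: merge 3 vertices and 3 edges, delete both glued faces → V=38, E=96, F=60.
Check: V − E + F = 38 − 96 + 60 = 2.

96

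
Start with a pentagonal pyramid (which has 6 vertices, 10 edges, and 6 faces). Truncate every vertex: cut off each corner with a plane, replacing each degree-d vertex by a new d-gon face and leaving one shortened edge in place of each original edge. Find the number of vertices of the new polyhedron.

20

Truncation replaces each original edge-end by a new vertex, so V′ = 2E = 20.
Each original edge survives, and each old vertex of degree d contributes d new edges; summing degrees gives Σd = 2E, so E′ = E + 2E = 3E = 30.
Each original face survives and each original vertex becomes one new face: F′ = F + V = 12.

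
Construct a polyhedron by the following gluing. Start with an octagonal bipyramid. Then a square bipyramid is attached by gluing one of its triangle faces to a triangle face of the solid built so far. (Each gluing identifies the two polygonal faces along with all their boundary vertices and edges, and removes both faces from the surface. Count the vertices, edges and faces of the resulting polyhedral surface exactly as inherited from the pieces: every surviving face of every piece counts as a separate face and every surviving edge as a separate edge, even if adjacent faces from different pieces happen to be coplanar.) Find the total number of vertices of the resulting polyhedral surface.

An octagonal bipyramid: V=10, E=24, F=16.
Attach a square bipyramid (V=6, E=12, F=8) along a 3-gon: merge 3 vertices and 3 edges, delete both glued faces → V=13, E=33, F=22.
Check: V − E + F = 13 − 33 + 22 = 2.

13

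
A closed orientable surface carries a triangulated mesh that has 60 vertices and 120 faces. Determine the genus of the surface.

1

Every face is a triangle, so 2E = 3·120 = 360, giving E = 180.
χ = V − E + F = 60 − 180 + 120 = 0.
For a closed orientable surface χ = 2 − 2g, so g = (2 − (0))/2 = 1.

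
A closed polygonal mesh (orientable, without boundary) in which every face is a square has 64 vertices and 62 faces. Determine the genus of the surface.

Every face is a square, so 2E = 4·62 = 248, giving E = 124.
χ = V − E + F = 64 − 124 + 62 = 2.
For a closed orientable surface χ = 2 − 2g, so g = (2 − (2))/2 = 0.

0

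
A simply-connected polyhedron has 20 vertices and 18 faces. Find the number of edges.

Here V − E + F = 2.
E = V + F − (2) = 20 + 18 − (2) = 36.

36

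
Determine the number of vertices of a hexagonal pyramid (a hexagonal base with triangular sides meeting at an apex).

A pyramid on an n-gon base has one n-gon and n triangles: V = 6 + 1 = 7, E = 2·6 = 12, F = 6 + 1 = 7.

7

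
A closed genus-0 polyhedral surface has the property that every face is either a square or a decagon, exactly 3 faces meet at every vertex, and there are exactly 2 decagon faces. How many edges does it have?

30

Let x be the number of squares; then F = 2 + x.
Edge–face incidences: 2E = 10·2 + 4·x = 20 + 4x.
Every vertex has degree 3, so 3V = 2E.
Euler: V − E + F = 2 ⇒ (2E)/3 − E + (2 + x) = 2.
Multiply by 6: 2·(2E) − 3·(2E) + 6·(2 + x) = 12, i.e. 12 + 6x − (20 + 4x) = 12.
Collecting terms: 2x − 8 = 12, so 2x = 20, so x = 10.
Then 2E = 20 + 4·10 = 60, so E = 30, V = 2E/3 = 20, F = 2 + 10 = 12.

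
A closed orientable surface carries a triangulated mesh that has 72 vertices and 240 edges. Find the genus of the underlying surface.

5

Every face is a triangle and each edge borders two faces, so 3F = 2·240, giving F = 160.
χ = V − E + F = 72 − 240 + 160 = -8.
For a closed orientable surface χ = 2 − 2g, so g = (2 − (-8))/2 = 5.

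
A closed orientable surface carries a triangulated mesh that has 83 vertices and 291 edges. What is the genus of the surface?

8

Every face is a triangle and each edge borders two faces, so 3F = 2·291, giving F = 194.
χ = V − E + F = 83 − 291 + 194 = -14.
For a closed orientable surface χ = 2 − 2g, so g = (2 − (-14))/2 = 8.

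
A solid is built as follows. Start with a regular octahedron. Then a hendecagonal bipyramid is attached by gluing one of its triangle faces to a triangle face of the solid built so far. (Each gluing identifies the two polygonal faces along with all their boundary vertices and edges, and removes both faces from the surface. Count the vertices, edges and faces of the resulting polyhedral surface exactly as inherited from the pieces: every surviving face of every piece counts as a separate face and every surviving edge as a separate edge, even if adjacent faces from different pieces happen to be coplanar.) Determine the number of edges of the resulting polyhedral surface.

42

A regular octahedron: V=6, E=12, F=8.
Attach a hendecagonal bipyramid (V=13, E=33, F=22) along a 3-gon: merge 3 vertices and 3 edges, delete both glued faces → V=16, E=42, F=28.
Check: V − E + F = 16 − 42 + 28 = 2.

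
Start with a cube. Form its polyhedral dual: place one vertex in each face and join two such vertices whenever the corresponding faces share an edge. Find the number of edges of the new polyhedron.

The base solid has V = 8, E = 12, F = 6.
The dual swaps V and F and preserves E: V′ = F = 6, E′ = E = 12, F′ = V = 8.

12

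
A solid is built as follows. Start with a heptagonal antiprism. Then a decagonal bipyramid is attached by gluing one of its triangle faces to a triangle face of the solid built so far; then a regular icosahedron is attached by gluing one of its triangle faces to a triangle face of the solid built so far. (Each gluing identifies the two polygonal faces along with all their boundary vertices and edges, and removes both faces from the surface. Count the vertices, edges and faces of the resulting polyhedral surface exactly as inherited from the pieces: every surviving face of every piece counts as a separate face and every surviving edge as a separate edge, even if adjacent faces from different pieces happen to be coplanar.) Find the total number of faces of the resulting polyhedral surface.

A heptagonal antiprism: V=14, E=28, F=16.
Attach a decagonal bipyramid (V=12, E=30, F=20) along a 3-gon: merge 3 vertices and 3 edges, delete both glued faces → V=23, E=55, F=34.
Attach a regular icosahedron (V=12, E=30, F=20) along a 3-gon: merge 3 vertices and 3 edges, delete both glued faces → V=32, E=82, F=52.
Check: V − E + F = 32 − 82 + 52 = 2.

52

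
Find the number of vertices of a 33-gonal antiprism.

66

An antiprism on an n-gon has two n-gon caps and 2n triangles: V = 2·33 = 66, E = 4·33 = 132, F = 2·33 + 2 = 68.
Check: V − E + F = 66 − 132 + 68 = 2.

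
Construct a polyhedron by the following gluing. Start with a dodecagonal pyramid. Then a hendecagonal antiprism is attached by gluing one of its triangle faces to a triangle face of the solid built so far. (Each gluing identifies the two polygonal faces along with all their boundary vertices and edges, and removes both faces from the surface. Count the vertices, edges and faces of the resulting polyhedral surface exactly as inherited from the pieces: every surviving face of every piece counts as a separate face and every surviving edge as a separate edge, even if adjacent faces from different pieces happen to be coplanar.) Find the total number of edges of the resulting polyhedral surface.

65

A dodecagonal pyramid: V=13, E=24, F=13.
Attach a hendecagonal antiprism (V=22, E=44, F=24) along a 3-gon: merge 3 vertices and 3 edges, delete both glued faces → V=32, E=65, F=35.
Check: V − E + F = 32 − 65 + 35 = 2.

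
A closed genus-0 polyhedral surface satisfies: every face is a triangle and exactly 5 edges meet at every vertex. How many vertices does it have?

12

Each face has 3 edges and each edge borders two faces, so 2E = 3F.
Each vertex has degree 5, so 5V = 2E and hence V = 3F/5.
Euler: V − E + F = 2 ⇒ (3F/5) − (3F/2) + F = 2.
Multiply by 10: (6 − 15 + 10)F = 20, i.e. 1F = 20.
So F = 20, E = 3·20/2 = 30, V = 3·20/5 = 12.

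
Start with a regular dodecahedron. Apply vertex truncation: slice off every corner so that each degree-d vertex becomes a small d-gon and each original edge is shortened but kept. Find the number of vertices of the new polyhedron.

60

The base solid has V = 20, E = 30, F = 12.
Truncation replaces each original edge-end by a new vertex, so V′ = 2E = 60.
Each original edge survives, and each old vertex of degree d contributes d new edges; summing degrees gives Σd = 2E, so E′ = E + 2E = 3E = 90.
Each original face survives and each original vertex becomes one new face: F′ = F + V = 32.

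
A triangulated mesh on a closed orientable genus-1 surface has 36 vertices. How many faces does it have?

72

χ = 2 − 2·1 = 0, and every face is a triangle so 3F = 2E.
V − E + F = 0 with E = 3F/2 gives 36 − (3/2 − 1)·F = 0, so F = 72 and E = 108.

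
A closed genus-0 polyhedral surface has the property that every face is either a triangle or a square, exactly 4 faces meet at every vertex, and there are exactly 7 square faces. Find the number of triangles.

8

Let x be the number of triangles; then F = 7 + x.
Edge–face incidences: 2E = 4·7 + 3·x = 28 + 3x.
Every vertex has degree 4, so 4V = 2E.
Euler: V − E + F = 2 ⇒ (2E)/4 − E + (7 + x) = 2.
Multiply by 8: 2·(2E) − 4·(2E) + 8·(7 + x) = 16, i.e. 56 + 8x − 2·(28 + 3x) = 16.
Collecting terms: 2x = 16, so x = 8.
Then 2E = 28 + 3·8 = 52, so E = 26, V = 2E/4 = 13, F = 7 + 8 = 15.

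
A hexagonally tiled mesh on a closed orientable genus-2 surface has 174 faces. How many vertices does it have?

346

χ = 2 − 2·2 = -2, and every face is a hexagon so 6F = 2E.
E = 6·174/2 = 522. Then V = -2 + E − F = -2 + 522 − 174 = 346.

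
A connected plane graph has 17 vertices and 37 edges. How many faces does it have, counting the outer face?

22

Euler's formula for a connected plane graph: V − E + F = 2, so F = 2 − 17 + 37 = 22.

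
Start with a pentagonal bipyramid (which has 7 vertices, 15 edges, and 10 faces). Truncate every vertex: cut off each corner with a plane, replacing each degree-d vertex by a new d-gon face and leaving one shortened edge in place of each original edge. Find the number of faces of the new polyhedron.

Truncation replaces each original edge-end by a new vertex, so V′ = 2E = 30.
Each original edge survives, and each old vertex of degree d contributes d new edges; summing degrees gives Σd = 2E, so E′ = E + 2E = 3E = 45.
Each original face survives and each original vertex becomes one new face: F′ = F + V = 17.

17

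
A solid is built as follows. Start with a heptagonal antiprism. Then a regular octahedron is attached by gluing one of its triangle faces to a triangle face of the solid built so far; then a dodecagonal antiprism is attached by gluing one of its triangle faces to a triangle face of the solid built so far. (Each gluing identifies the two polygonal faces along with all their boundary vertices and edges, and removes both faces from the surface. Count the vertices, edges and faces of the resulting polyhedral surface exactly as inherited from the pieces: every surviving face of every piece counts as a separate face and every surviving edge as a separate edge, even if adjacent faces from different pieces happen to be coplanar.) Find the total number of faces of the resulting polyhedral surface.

A heptagonal antiprism: V=14, E=28, F=16.
Attach a regular octahedron (V=6, E=12, F=8) along a 3-gon: merge 3 vertices and 3 edges, delete both glued faces → V=17, E=37, F=22.
Attach a dodecagonal antiprism (V=24, E=48, F=26) along a 3-gon: merge 3 vertices and 3 edges, delete both glued faces → V=38, E=82, F=46.
Check: V − E + F = 38 − 82 + 46 = 2.

46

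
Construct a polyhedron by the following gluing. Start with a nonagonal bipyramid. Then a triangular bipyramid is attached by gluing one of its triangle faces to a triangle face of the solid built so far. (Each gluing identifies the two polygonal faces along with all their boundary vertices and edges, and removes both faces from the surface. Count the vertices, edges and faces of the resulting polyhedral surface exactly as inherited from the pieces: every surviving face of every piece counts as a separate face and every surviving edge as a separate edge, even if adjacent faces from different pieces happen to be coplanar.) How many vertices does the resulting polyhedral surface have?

A nonagonal bipyramid: V=11, E=27, F=18.
Attach a triangular bipyramid (V=5, E=9, F=6) along a 3-gon: merge 3 vertices and 3 edges, delete both glued faces → V=13, E=33, F=22.
Check: V − E + F = 13 − 33 + 22 = 2.

13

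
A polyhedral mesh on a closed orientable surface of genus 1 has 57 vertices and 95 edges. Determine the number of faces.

For a closed orientable surface of genus 1, χ = 2 − 2·1 = 0.
F = 0 − V + E = 0 − 57 + 95 = 38.

38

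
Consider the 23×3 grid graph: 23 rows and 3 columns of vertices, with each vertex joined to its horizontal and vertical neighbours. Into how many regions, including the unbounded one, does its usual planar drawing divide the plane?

45

The grid has V = 23·3 = 69 vertices and E = 23·2 + 3·22 = 112 edges.
F = 2 − V + E = 2 − 69 + 112 = 45.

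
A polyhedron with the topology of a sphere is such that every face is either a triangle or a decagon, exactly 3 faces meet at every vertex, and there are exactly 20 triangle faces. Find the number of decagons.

Let x be the number of decagons; then F = 20 + x.
Edge–face incidences: 2E = 3·20 + 10·x = 60 + 10x.
Every vertex has degree 3, so 3V = 2E.
Euler: V − E + F = 2 ⇒ (2E)/3 − E + (20 + x) = 2.
Multiply by 6: 2·(2E) − 3·(2E) + 6·(20 + x) = 12, i.e. 120 + 6x − (60 + 10x) = 12.
Collecting terms: −4x + 60 = 12, so −4x = −48, so x = 12.
Then 2E = 60 + 10·12 = 180, so E = 90, V = 2E/3 = 60, F = 20 + 12 = 32.

12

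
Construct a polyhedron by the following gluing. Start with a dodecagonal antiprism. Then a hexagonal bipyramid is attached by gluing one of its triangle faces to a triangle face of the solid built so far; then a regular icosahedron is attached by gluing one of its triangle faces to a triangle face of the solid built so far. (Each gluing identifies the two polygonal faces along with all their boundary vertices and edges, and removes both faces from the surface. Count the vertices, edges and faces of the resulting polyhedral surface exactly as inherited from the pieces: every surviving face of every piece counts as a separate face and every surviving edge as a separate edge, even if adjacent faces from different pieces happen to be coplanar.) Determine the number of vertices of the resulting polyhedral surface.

A dodecagonal antiprism: V=24, E=48, F=26.
Attach a hexagonal bipyramid (V=8, E=18, F=12) along a 3-gon: merge 3 vertices and 3 edges, delete both glued faces → V=29, E=63, F=36.
Attach a regular icosahedron (V=12, E=30, F=20) along a 3-gon: merge 3 vertices and 3 edges, delete both glued faces → V=38, E=90, F=54.
Check: V − E + F = 38 − 90 + 54 = 2.

38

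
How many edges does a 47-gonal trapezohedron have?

The n-trapezohedron (dual of the n-antiprism) has V = 2·47 + 2 = 96, E = 4·47 = 188, F = 2·47 = 94.

188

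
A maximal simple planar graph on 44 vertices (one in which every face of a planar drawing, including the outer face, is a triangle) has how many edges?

In a plane triangulation 3F = 2E and V − E + F = 2, so E = 3V − 6 = 3·44 − 6 = 126.

126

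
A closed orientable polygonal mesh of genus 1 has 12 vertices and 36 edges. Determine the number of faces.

For a closed orientable surface of genus 1, χ = 2 − 2·1 = 0.
F = 0 − V + E = 0 − 12 + 36 = 24.

24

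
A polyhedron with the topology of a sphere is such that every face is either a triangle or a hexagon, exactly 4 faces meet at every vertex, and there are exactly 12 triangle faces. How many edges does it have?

24

Let x be the number of hexagons; then F = 12 + x.
Edge–face incidences: 2E = 3·12 + 6·x = 36 + 6x.
Every vertex has degree 4, so 4V = 2E.
Euler: V − E + F = 2 ⇒ (2E)/4 − E + (12 + x) = 2.
Multiply by 8: 2·(2E) − 4·(2E) + 8·(12 + x) = 16, i.e. 96 + 8x − 2·(36 + 6x) = 16.
Collecting terms: −4x + 24 = 16, so −4x = −8, so x = 2.
Then 2E = 36 + 6·2 = 48, so E = 24, V = 2E/4 = 12, F = 12 + 2 = 14.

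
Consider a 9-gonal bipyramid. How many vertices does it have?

A bipyramid over an n-gon has 2n triangular faces and n + 2 vertices: V = 9 + 2 = 11, E = 3·9 = 27, F = 2·9 = 18.

11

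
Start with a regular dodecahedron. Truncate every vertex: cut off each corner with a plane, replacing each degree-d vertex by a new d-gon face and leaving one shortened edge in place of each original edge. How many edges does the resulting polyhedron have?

90

The base solid has V = 20, E = 30, F = 12.
Truncation replaces each original edge-end by a new vertex, so V′ = 2E = 60.
Each original edge survives, and each old vertex of degree d contributes d new edges; summing degrees gives Σd = 2E, so E′ = E + 2E = 3E = 90.
Each original face survives and each original vertex becomes one new face: F′ = F + V = 32.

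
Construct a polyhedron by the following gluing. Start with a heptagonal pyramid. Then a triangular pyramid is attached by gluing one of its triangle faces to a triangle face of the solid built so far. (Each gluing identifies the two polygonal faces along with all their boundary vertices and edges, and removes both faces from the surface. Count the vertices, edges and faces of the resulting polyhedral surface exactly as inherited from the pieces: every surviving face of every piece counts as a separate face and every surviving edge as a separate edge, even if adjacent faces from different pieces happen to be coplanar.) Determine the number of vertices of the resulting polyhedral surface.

A heptagonal pyramid: V=8, E=14, F=8.
Attach a triangular pyramid (V=4, E=6, F=4) along a 3-gon: merge 3 vertices and 3 edges, delete both glued faces → V=9, E=17, F=10.
Check: V − E + F = 9 − 17 + 10 = 2.

9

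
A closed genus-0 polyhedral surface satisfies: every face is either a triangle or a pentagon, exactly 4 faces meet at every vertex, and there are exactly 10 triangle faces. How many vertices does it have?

Let x be the number of pentagons; then F = 10 + x.
Edge–face incidences: 2E = 3·10 + 5·x = 30 + 5x.
Every vertex has degree 4, so 4V = 2E.
Euler: V − E + F = 2 ⇒ (2E)/4 − E + (10 + x) = 2.
Multiply by 8: 2·(2E) − 4·(2E) + 8·(10 + x) = 16, i.e. 80 + 8x − 2·(30 + 5x) = 16.
Collecting terms: −2x + 20 = 16, so −2x = −4, so x = 2.
Then 2E = 30 + 5·2 = 40, so E = 20, V = 2E/4 = 10, F = 10 + 2 = 12.

10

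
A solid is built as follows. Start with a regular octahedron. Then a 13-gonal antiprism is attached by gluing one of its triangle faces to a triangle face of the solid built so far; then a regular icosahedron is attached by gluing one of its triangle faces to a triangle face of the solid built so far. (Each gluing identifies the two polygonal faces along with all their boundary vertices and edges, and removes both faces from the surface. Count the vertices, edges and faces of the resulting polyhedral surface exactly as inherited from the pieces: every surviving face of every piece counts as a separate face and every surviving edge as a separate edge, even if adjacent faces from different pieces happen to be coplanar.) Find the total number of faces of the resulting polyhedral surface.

A regular octahedron: V=6, E=12, F=8.
Attach a 13-gonal antiprism (V=26, E=52, F=28) along a 3-gon: merge 3 vertices and 3 edges, delete both glued faces → V=29, E=61, F=34.
Attach a regular icosahedron (V=12, E=30, F=20) along a 3-gon: merge 3 vertices and 3 edges, delete both glued faces → V=38, E=88, F=52.
Check: V − E + F = 38 − 88 + 52 = 2.

52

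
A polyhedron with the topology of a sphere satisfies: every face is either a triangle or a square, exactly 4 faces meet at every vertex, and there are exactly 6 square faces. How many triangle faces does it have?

Let x be the number of triangles; then F = 6 + x.
Edge–face incidences: 2E = 4·6 + 3·x = 24 + 3x.
Every vertex has degree 4, so 4V = 2E.
Euler: V − E + F = 2 ⇒ (2E)/4 − E + (6 + x) = 2.
Multiply by 8: 2·(2E) − 4·(2E) + 8·(6 + x) = 16, i.e. 48 + 8x − 2·(24 + 3x) = 16.
Collecting terms: 2x = 16, so x = 8.
Then 2E = 24 + 3·8 = 48, so E = 24, V = 2E/4 = 12, F = 6 + 8 = 14.

8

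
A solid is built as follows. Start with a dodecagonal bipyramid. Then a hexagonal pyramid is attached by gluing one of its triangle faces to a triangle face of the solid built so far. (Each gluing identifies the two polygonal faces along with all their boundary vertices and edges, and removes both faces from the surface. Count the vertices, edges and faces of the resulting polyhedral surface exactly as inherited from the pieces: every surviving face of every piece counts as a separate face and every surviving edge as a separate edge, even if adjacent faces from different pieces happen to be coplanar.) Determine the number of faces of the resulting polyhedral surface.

A dodecagonal bipyramid: V=14, E=36, F=24.
Attach a hexagonal pyramid (V=7, E=12, F=7) along a 3-gon: merge 3 vertices and 3 edges, delete both glued faces → V=18, E=45, F=29.
Check: V − E + F = 18 − 45 + 29 = 2.

29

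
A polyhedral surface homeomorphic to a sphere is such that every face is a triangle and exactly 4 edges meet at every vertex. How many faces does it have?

Each face has 3 edges and each edge borders two faces, so 2E = 3F.
Each vertex has degree 4, so 4V = 2E and hence V = 3F/4.
Euler: V − E + F = 2 ⇒ (3F/4) − (3F/2) + F = 2.
Multiply by 8: (6 − 12 + 8)F = 16, i.e. 2F = 16.
So F = 8, E = 3·8/2 = 12, V = 3·8/4 = 6.

8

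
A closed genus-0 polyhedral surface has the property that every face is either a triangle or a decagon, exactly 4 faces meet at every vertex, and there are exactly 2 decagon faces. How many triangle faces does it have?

20

Let x be the number of triangles; then F = 2 + x.
Edge–face incidences: 2E = 10·2 + 3·x = 20 + 3x.
Every vertex has degree 4, so 4V = 2E.
Euler: V − E + F = 2 ⇒ (2E)/4 − E + (2 + x) = 2.
Multiply by 8: 2·(2E) − 4·(2E) + 8·(2 + x) = 16, i.e. 16 + 8x − 2·(20 + 3x) = 16.
Collecting terms: 2x − 24 = 16, so 2x = 40, so x = 20.
Then 2E = 20 + 3·20 = 80, so E = 40, V = 2E/4 = 20, F = 2 + 20 = 22.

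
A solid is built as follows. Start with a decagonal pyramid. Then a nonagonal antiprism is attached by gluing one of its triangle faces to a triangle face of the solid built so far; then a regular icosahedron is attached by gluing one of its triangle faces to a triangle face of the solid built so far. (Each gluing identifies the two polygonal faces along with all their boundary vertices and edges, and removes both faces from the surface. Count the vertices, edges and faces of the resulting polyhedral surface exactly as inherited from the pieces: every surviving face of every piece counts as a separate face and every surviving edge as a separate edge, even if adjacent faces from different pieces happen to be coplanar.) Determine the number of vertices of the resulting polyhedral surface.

35

A decagonal pyramid: V=11, E=20, F=11.
Attach a nonagonal antiprism (V=18, E=36, F=20) along a 3-gon: merge 3 vertices and 3 edges, delete both glued faces → V=26, E=53, F=29.
Attach a regular icosahedron (V=12, E=30, F=20) along a 3-gon: merge 3 vertices and 3 edges, delete both glued faces → V=35, E=80, F=47.
Check: V − E + F = 35 − 80 + 47 = 2.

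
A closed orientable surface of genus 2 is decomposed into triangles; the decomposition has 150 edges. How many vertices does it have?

χ = 2 − 2·2 = -2, and every face is a triangle so 3F = 2E.
F = 2E/3 = 100. Then V = -2 + E − F = -2 + 150 − 100 = 48.

48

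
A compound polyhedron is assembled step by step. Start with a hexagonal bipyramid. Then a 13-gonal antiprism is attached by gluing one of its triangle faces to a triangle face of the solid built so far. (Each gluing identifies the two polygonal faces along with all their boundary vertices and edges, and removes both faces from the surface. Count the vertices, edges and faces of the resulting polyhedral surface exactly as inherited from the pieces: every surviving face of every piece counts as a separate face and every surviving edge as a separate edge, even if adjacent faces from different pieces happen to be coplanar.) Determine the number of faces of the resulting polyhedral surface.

A hexagonal bipyramid: V=8, E=18, F=12.
Attach a 13-gonal antiprism (V=26, E=52, F=28) along a 3-gon: merge 3 vertices and 3 edges, delete both glued faces → V=31, E=67, F=38.
Check: V − E + F = 31 − 67 + 38 = 2.

38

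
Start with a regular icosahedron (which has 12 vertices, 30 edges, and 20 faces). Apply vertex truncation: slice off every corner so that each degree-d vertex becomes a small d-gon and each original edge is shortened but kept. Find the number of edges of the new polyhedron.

Truncation replaces each original edge-end by a new vertex, so V′ = 2E = 60.
Each original edge survives, and each old vertex of degree d contributes d new edges; summing degrees gives Σd = 2E, so E′ = E + 2E = 3E = 90.
Each original face survives and each original vertex becomes one new face: F′ = F + V = 32.

90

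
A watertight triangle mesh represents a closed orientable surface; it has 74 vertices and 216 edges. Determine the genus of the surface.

0

Every face is a triangle and each edge borders two faces, so 3F = 2·216, giving F = 144.
χ = V − E + F = 74 − 216 + 144 = 2.
For a closed orientable surface χ = 2 − 2g, so g = (2 − (2))/2 = 0.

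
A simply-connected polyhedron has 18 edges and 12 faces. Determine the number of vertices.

8

Here V − E + F = 2.
V = 2 + E − F = 2 + 18 − 12 = 8.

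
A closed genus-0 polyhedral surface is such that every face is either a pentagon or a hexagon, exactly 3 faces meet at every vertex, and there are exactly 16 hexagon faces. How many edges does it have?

78

Let x be the number of pentagons; then F = 16 + x.
Edge–face incidences: 2E = 6·16 + 5·x = 96 + 5x.
Every vertex has degree 3, so 3V = 2E.
Euler: V − E + F = 2 ⇒ (2E)/3 − E + (16 + x) = 2.
Multiply by 6: 2·(2E) − 3·(2E) + 6·(16 + x) = 12, i.e. 96 + 6x − (96 + 5x) = 12.
Collecting terms: x = 12.
Then 2E = 96 + 5·12 = 156, so E = 78, V = 2E/3 = 52, F = 16 + 12 = 28.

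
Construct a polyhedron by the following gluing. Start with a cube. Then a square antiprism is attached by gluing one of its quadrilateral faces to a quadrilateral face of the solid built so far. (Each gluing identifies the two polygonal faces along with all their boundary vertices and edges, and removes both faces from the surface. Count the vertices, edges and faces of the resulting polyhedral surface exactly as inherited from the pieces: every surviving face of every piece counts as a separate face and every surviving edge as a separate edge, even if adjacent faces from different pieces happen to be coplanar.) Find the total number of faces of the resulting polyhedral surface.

14

A cube: V=8, E=12, F=6.
Attach a square antiprism (V=8, E=16, F=10) along a 4-gon: merge 4 vertices and 4 edges, delete both glued faces → V=12, E=24, F=14.
Check: V − E + F = 12 − 24 + 14 = 2.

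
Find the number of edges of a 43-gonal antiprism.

An antiprism on an n-gon has two n-gon caps and 2n triangles: V = 2·43 = 86, E = 4·43 = 172, F = 2·43 + 2 = 88.
Check: V − E + F = 86 − 172 + 88 = 2.

172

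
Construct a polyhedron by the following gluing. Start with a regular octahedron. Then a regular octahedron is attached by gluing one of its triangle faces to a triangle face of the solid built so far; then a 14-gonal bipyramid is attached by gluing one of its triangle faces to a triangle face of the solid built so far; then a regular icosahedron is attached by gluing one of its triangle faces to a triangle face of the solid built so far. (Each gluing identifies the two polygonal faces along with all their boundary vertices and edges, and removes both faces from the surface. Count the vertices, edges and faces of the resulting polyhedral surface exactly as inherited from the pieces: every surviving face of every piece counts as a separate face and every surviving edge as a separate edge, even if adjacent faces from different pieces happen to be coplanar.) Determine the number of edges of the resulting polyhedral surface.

87

A regular octahedron: V=6, E=12, F=8.
Attach a regular octahedron (V=6, E=12, F=8) along a 3-gon: merge 3 vertices and 3 edges, delete both glued faces → V=9, E=21, F=14.
Attach a 14-gonal bipyramid (V=16, E=42, F=28) along a 3-gon: merge 3 vertices and 3 edges, delete both glued faces → V=22, E=60, F=40.
Attach a regular icosahedron (V=12, E=30, F=20) along a 3-gon: merge 3 vertices and 3 edges, delete both glued faces → V=31, E=87, F=58.
Check: V − E + F = 31 − 87 + 58 = 2.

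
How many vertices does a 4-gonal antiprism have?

8

An antiprism on an n-gon has two n-gon caps and 2n triangles: V = 2·4 = 8, E = 4·4 = 16, F = 2·4 + 2 = 10.
Check: V − E + F = 8 − 16 + 10 = 2.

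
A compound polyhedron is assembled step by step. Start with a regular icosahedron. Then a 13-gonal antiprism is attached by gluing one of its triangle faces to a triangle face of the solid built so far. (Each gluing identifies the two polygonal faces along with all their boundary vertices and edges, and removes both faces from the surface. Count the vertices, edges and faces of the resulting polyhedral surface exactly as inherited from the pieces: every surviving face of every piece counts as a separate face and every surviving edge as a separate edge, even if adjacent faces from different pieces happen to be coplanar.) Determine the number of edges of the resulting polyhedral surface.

79

A regular icosahedron: V=12, E=30, F=20.
Attach a 13-gonal antiprism (V=26, E=52, F=28) along a 3-gon: merge 3 vertices and 3 edges, delete both glued faces → V=35, E=79, F=46.
Check: V − E + F = 35 − 79 + 46 = 2.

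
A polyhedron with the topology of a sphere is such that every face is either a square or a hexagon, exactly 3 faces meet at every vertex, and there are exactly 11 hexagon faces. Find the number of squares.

Let x be the number of squares; then F = 11 + x.
Edge–face incidences: 2E = 6·11 + 4·x = 66 + 4x.
Every vertex has degree 3, so 3V = 2E.
Euler: V − E + F = 2 ⇒ (2E)/3 − E + (11 + x) = 2.
Multiply by 6: 2·(2E) − 3·(2E) + 6·(11 + x) = 12, i.e. 66 + 6x − (66 + 4x) = 12.
Collecting terms: 2x = 12, so x = 6.
Then 2E = 66 + 4·6 = 90, so E = 45, V = 2E/3 = 30, F = 11 + 6 = 17.

6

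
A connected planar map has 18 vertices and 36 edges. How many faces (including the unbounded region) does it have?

Euler's formula for a connected plane graph: V − E + F = 2, so F = 2 − 18 + 36 = 20.

20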